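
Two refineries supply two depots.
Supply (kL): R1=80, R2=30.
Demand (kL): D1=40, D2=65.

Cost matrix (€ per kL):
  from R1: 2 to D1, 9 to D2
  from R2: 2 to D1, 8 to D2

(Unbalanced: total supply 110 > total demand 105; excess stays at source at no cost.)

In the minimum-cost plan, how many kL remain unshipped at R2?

0

An optimal plan:
  R1->D1: 40 × €2 = €80
  R1->D2: 35 × €9 = €315
  R2->D2: 30 × €8 = €240
Total cost = €635.
R2 ships 30 of its 30, leaving 0.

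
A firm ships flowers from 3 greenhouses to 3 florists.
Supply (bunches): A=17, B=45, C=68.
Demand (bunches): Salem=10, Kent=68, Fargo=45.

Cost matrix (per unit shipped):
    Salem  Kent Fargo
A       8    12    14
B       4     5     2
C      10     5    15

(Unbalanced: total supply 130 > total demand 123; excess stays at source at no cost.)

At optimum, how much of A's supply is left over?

Minimum-cost shipments:
  A to Salem: 10 × 8 = 80
  B to Fargo: 45 × 2 = 90
  C to Kent: 68 × 5 = 340
Total cost = 510.
A ships 10 of its 17, leaving 7.

7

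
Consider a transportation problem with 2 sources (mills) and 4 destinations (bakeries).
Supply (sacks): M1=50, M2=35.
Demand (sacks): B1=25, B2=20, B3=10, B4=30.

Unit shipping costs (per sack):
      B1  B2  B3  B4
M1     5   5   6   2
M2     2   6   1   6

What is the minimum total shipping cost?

220

A cheapest plan:
  M1–B2: 20 × 5 = 100
  M1–B4: 30 × 2 = 60
  M2–B1: 25 × 2 = 50
  M2–B3: 10 × 1 = 10
Total = 100 + 60 + 50 + 10 = 220.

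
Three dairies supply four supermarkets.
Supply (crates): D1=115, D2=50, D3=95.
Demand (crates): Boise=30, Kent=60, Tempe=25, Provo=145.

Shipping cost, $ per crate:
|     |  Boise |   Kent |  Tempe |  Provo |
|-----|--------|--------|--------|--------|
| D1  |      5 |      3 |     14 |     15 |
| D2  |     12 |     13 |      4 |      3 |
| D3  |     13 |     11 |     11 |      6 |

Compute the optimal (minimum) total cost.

An optimal shipping plan:
  D1->Boise: 30 × $5 = $150
  D1->Kent: 60 × $3 = $180
  D1->Tempe: 25 × $14 = $350
  D2->Provo: 50 × $3 = $150
  D3->Provo: 95 × $6 = $570
Total = 150 + 180 + 350 + 150 + 570 = $1400.

1400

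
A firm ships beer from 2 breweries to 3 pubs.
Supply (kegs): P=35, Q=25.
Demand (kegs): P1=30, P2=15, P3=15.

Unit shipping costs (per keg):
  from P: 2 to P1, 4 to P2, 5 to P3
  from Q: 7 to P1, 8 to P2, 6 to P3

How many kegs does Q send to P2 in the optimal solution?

Optimal shipments:
  P–P1: 30 × 2 = 60
  P–P2: 5 × 4 = 20
  Q–P2: 10 × 8 = 80
  Q–P3: 15 × 6 = 90
Total cost = 250.
So Q→P2 carries 10 kegs.

10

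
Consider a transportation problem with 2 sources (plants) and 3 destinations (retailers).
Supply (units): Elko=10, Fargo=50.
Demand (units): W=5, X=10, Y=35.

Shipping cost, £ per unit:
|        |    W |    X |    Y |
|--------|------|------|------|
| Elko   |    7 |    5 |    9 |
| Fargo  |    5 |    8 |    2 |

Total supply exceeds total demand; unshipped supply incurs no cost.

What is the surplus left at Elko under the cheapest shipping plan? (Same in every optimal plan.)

An optimal plan:
  Elko to X: 10 × £5 = £50
  Fargo to W: 5 × £5 = £25
  Fargo to Y: 35 × £2 = £70
Total cost = £145.
Elko ships 10 of its 10, leaving 0.

0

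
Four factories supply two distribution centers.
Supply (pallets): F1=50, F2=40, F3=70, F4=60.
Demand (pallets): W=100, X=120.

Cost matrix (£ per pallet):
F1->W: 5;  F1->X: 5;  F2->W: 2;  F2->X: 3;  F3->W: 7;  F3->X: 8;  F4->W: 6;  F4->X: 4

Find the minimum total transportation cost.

1070

One minimum-cost allocation:
  F1->X: 50 pallets
  F2->W: 40 pallets
  F3->W: 60 pallets
  F3->X: 10 pallets
  F4->X: 60 pallets
Total cost = £1070.
(Supply check: F1 ships 50; F2 ships 40; F3 ships 70; F4 ships 60.)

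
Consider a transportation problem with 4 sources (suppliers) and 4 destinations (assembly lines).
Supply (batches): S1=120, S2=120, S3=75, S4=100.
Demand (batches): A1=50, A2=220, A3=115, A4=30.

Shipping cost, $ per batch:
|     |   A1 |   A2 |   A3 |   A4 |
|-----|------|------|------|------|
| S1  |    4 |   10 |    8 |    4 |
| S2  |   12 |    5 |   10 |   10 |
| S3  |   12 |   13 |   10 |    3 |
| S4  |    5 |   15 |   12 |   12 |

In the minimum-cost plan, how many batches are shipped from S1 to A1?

0

Optimal shipments:
  S1→A2: 100 × $10 = $1000
  S1→A3: 20 × $8 = $160
  S2→A2: 120 × $5 = $600
  S3→A3: 45 × $10 = $450
  S3→A4: 30 × $3 = $90
  S4→A1: 50 × $5 = $250
  S4→A3: 50 × $12 = $600
Total cost = $3150.
The route S1→A1 is not used.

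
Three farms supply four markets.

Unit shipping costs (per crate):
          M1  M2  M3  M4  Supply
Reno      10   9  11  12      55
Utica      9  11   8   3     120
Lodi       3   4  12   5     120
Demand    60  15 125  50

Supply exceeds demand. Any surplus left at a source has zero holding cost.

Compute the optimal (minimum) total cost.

Optimal allocation:
  Reno->M3: 10 × 11 = 110
  Utica->M3: 115 × 8 = 920
  Utica->M4: 5 × 3 = 15
  Lodi->M1: 60 × 3 = 180
  Lodi->M2: 15 × 4 = 60
  Lodi->M4: 45 × 5 = 225
Total = 110 + 920 + 15 + 180 + 60 + 225 = 1510.

1510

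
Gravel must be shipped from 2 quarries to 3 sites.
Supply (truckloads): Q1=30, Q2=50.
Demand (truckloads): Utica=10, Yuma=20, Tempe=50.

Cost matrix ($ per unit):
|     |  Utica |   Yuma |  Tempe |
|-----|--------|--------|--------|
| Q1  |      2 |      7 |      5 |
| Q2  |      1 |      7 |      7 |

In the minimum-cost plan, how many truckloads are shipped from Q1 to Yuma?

The minimum-cost plan:
  Q1→Tempe: 30 truckloads
  Q2→Utica: 10 truckloads
  Q2→Yuma: 20 truckloads
  Q2→Tempe: 20 truckloads
Total cost = $440.
The route Q1→Yuma is not used.

0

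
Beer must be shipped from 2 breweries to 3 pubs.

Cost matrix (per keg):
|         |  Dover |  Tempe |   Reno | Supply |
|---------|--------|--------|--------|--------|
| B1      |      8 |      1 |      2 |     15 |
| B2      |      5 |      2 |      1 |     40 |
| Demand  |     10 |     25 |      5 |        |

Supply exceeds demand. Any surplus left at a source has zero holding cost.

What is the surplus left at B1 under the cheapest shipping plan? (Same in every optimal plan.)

An optimal plan:
  B1->Tempe: 15 × 1 = 15
  B2->Dover: 10 × 5 = 50
  B2->Tempe: 10 × 2 = 20
  B2->Reno: 5 × 1 = 5
Total cost = 90.
B1 ships 15 of its 15, leaving 0.

0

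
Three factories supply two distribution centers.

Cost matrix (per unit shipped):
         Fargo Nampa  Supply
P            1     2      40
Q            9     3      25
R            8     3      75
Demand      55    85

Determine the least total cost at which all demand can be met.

A cheapest plan:
  P to Fargo: 40 × 1 = 40
  Q to Nampa: 25 × 3 = 75
  R to Fargo: 15 × 8 = 120
  R to Nampa: 60 × 3 = 180
Total = 40 + 75 + 120 + 180 = 415.
(Supply check: P ships 40; Q ships 25; R ships 75.)

415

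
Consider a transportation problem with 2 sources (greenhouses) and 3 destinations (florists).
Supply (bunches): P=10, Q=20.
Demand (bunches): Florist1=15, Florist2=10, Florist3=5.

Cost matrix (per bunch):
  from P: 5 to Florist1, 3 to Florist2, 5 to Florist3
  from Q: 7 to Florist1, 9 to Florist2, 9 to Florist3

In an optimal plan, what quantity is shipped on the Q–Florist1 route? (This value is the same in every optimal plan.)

The minimum-cost plan:
  P to Florist2: 10 × 3 = 30
  Q to Florist1: 15 × 7 = 105
  Q to Florist3: 5 × 9 = 45
Total cost = 180.
So Q→Florist1 carries 15 bunches.

15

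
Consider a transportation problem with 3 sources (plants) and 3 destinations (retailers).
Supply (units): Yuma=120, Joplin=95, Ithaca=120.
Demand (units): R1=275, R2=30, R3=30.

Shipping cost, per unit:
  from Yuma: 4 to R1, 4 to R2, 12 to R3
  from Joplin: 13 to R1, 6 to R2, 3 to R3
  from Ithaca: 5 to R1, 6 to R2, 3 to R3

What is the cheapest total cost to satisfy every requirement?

Optimal allocation:
  Yuma–R1: 120 × 4 = 480
  Joplin–R1: 35 × 13 = 455
  Joplin–R2: 30 × 6 = 180
  Joplin–R3: 30 × 3 = 90
  Ithaca–R1: 120 × 5 = 600
Total = 480 + 455 + 180 + 90 + 600 = 1805.
(Supply check: Yuma ships 120; Joplin ships 95; Ithaca ships 120.)

1805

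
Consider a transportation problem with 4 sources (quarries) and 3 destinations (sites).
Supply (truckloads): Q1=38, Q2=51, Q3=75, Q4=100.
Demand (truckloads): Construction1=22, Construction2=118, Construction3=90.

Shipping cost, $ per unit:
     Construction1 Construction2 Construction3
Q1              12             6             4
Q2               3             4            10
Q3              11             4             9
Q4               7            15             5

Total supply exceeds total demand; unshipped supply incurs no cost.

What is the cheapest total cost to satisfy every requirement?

992

One minimum-cost allocation:
  Q1→Construction2: 14 × $6 = $84
  Q1→Construction3: 24 × $4 = $96
  Q2→Construction1: 22 × $3 = $66
  Q2→Construction2: 29 × $4 = $116
  Q3→Construction2: 75 × $4 = $300
  Q4→Construction3: 66 × $5 = $330
Total = 84 + 96 + 66 + 116 + 300 + 330 = $992.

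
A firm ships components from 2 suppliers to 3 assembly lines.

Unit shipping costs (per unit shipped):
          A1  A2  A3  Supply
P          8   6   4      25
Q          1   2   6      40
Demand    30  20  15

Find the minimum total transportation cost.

170

One minimum-cost allocation:
  P–A2: 10 batches
  P–A3: 15 batches
  Q–A1: 30 batches
  Q–A2: 10 batches
Total cost = 170.
(Supply check: P ships 25; Q ships 40.)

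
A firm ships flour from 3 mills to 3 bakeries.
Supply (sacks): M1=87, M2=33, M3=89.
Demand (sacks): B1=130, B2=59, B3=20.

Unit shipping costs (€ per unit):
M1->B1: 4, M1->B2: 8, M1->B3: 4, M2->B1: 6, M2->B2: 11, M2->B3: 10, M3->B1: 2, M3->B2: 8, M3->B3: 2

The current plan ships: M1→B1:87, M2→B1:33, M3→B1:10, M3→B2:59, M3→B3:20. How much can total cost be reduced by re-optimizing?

Current plan cost = 87·4 + 33·6 + 10·2 + 59·8 + 20·2 = €1078.
Optimal plan:
  M1→B1: 8 sacks
  M1→B2: 59 sacks
  M1→B3: 20 sacks
  M2→B1: 33 sacks
  M3→B1: 89 sacks
Optimal cost = €960.
Saving = 1078 − 960 = €118.

118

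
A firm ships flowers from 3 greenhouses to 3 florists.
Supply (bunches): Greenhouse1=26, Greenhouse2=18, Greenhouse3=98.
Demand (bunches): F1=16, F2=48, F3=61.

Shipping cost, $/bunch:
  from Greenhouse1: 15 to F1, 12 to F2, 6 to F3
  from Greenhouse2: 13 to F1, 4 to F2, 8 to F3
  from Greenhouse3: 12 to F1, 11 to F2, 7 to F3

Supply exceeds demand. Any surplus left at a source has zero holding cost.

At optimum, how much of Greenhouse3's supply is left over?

17

An optimal plan:
  Greenhouse1 to F3: 26 × $6 = $156
  Greenhouse2 to F2: 18 × $4 = $72
  Greenhouse3 to F1: 16 × $12 = $192
  Greenhouse3 to F2: 30 × $11 = $330
  Greenhouse3 to F3: 35 × $7 = $245
Total cost = $995.
Greenhouse3 ships 81 of its 98, leaving 17.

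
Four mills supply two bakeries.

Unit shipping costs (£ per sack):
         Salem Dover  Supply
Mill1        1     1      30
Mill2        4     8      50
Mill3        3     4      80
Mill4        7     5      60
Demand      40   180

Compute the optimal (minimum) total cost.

One minimum-cost allocation:
  Mill1 to Dover: 30 sacks
  Mill2 to Salem: 40 sacks
  Mill2 to Dover: 10 sacks
  Mill3 to Dover: 80 sacks
  Mill4 to Dover: 60 sacks
Total cost = £890.
(Supply check: Mill1 ships 30; Mill2 ships 50; Mill3 ships 80; Mill4 ships 60.)

890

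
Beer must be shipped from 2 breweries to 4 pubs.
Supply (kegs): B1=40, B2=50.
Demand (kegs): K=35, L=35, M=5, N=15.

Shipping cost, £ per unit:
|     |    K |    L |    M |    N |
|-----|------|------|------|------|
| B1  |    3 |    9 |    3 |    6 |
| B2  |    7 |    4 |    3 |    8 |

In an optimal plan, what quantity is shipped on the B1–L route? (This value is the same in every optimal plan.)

0

Solving gives:
  B1 to K: 35 × £3 = £105
  B1 to N: 5 × £6 = £30
  B2 to L: 35 × £4 = £140
  B2 to M: 5 × £3 = £15
  B2 to N: 10 × £8 = £80
Total cost = £370.
The route B1→L is not used.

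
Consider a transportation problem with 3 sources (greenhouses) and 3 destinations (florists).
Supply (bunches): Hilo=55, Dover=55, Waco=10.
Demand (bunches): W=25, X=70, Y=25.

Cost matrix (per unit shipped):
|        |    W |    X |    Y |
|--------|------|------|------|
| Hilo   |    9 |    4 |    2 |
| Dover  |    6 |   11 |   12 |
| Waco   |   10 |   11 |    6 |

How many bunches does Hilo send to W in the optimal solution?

0

Optimal shipments:
  Hilo→X: 40 × 4 = 160
  Hilo→Y: 15 × 2 = 30
  Dover→W: 25 × 6 = 150
  Dover→X: 30 × 11 = 330
  Waco→Y: 10 × 6 = 60
Total cost = 730.
The route Hilo→W is not used.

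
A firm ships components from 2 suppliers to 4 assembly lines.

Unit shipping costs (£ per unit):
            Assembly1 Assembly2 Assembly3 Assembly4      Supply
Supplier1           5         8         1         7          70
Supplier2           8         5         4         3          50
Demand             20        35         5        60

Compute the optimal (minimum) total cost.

605

One minimum-cost allocation:
  Supplier1 to Assembly1: 20 batches
  Supplier1 to Assembly2: 35 batches
  Supplier1 to Assembly3: 5 batches
  Supplier1 to Assembly4: 10 batches
  Supplier2 to Assembly4: 50 batches
Total cost = £605.
(Supply check: Supplier1 ships 70; Supplier2 ships 50.)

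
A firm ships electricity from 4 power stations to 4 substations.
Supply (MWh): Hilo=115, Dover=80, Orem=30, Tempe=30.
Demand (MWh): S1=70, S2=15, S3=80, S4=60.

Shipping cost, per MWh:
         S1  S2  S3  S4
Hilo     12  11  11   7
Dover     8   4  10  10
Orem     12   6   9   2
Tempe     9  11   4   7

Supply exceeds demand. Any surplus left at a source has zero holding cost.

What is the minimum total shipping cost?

1580

An optimal shipping plan:
  Hilo to S1: 5 × 12 = 60
  Hilo to S3: 50 × 11 = 550
  Hilo to S4: 30 × 7 = 210
  Dover to S1: 65 × 8 = 520
  Dover to S2: 15 × 4 = 60
  Orem to S4: 30 × 2 = 60
  Tempe to S3: 30 × 4 = 120
Total = 60 + 550 + 210 + 520 + 60 + 60 + 120 = 1580.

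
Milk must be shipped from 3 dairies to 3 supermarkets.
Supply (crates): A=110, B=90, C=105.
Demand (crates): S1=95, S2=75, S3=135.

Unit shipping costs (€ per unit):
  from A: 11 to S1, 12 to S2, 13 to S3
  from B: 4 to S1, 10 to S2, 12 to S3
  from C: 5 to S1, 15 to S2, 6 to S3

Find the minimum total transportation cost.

2335

One minimum-cost allocation:
  A–S1: 5 crates
  A–S2: 75 crates
  A–S3: 30 crates
  B–S1: 90 crates
  C–S3: 105 crates
Total cost = €2335.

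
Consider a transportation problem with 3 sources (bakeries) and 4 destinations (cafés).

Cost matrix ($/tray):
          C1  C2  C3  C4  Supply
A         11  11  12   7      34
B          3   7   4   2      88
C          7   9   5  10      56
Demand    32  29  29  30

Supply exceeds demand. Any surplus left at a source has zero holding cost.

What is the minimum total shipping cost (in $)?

An optimal shipping plan:
  B to C1: 32 trays
  B to C2: 26 trays
  B to C4: 30 trays
  C to C2: 3 trays
  C to C3: 29 trays
Total cost = $510.
(Supply check: A ships 0; B ships 88; C ships 32.)

510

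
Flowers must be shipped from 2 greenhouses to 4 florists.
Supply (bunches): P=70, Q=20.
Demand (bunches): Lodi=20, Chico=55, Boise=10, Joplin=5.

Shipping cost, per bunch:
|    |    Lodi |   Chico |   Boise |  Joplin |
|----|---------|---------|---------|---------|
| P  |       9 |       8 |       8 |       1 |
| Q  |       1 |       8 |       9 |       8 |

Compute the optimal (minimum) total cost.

An optimal shipping plan:
  P–Chico: 55 × 8 = 440
  P–Boise: 10 × 8 = 80
  P–Joplin: 5 × 1 = 5
  Q–Lodi: 20 × 1 = 20
Total = 440 + 80 + 5 + 20 = 545.

545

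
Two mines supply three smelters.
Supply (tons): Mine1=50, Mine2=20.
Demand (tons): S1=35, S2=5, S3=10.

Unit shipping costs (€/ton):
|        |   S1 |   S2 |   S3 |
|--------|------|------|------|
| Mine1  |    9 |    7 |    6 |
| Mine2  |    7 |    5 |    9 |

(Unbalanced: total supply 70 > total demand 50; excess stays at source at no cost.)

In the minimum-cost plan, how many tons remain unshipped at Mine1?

An optimal plan:
  Mine1->S1: 15 × €9 = €135
  Mine1->S2: 5 × €7 = €35
  Mine1->S3: 10 × €6 = €60
  Mine2->S1: 20 × €7 = €140
Total cost = €370.
Mine1 ships 30 of its 50, leaving 20.

20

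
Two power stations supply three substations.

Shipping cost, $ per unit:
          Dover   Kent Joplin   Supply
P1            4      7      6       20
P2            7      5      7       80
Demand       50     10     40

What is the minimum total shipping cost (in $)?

One minimum-cost allocation:
  P1->Dover: 20 × $4 = $80
  P2->Dover: 30 × $7 = $210
  P2->Kent: 10 × $5 = $50
  P2->Joplin: 40 × $7 = $280
Total = 80 + 210 + 50 + 280 = $620.
(Supply check: P1 ships 20; P2 ships 80.)

620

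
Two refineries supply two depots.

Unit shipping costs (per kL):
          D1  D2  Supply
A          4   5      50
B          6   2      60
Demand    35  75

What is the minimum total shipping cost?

335

One minimum-cost allocation:
  A to D1: 35 × 4 = 140
  A to D2: 15 × 5 = 75
  B to D2: 60 × 2 = 120
Total = 140 + 75 + 120 = 335.
(Supply check: A ships 50; B ships 60.)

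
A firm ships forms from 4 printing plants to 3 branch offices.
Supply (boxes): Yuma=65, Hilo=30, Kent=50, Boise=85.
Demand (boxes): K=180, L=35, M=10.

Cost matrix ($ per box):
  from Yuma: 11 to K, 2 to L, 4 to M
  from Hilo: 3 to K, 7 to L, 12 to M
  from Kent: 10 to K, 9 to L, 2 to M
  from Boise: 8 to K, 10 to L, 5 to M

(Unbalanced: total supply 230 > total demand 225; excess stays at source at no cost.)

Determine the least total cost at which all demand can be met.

Optimal allocation:
  Yuma→K: 25 boxes
  Yuma→L: 35 boxes
  Hilo→K: 30 boxes
  Kent→K: 40 boxes
  Kent→M: 10 boxes
  Boise→K: 85 boxes
Total cost = $1535.

1535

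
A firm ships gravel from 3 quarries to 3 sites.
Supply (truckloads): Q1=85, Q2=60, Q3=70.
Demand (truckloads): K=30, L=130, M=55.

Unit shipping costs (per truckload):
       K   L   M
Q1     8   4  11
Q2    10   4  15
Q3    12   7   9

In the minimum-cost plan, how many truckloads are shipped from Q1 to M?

Optimal shipments:
  Q1–K: 30 × 8 = 240
  Q1–L: 55 × 4 = 220
  Q2–L: 60 × 4 = 240
  Q3–L: 15 × 7 = 105
  Q3–M: 55 × 9 = 495
Total cost = 1300.
The route Q1→M is not used.

0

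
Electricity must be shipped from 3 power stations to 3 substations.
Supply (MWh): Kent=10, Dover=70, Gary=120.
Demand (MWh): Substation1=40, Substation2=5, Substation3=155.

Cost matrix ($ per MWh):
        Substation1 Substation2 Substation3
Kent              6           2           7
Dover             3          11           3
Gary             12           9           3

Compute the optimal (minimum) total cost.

One minimum-cost allocation:
  Kent->Substation1: 5 × $6 = $30
  Kent->Substation2: 5 × $2 = $10
  Dover->Substation1: 35 × $3 = $105
  Dover->Substation3: 35 × $3 = $105
  Gary->Substation3: 120 × $3 = $360
Total = 30 + 10 + 105 + 105 + 360 = $610.
(Supply check: Kent ships 10; Dover ships 70; Gary ships 120.)

610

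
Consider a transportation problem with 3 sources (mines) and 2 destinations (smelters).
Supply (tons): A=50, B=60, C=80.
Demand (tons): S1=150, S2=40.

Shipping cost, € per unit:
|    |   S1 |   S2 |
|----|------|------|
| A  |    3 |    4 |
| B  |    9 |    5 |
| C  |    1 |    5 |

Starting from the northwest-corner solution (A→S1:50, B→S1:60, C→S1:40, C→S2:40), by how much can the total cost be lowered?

Current plan cost = 50·3 + 60·9 + 40·1 + 40·5 = €930.
Optimal plan:
  A->S1: 50 tons
  B->S1: 20 tons
  B->S2: 40 tons
  C->S1: 80 tons
Optimal cost = €610.
Saving = 930 − 610 = €320.

320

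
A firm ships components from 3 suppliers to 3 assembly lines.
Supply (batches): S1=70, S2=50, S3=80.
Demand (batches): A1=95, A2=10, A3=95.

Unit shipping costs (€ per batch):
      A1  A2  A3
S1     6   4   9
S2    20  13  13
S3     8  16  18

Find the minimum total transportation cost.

1825

Optimal allocation:
  S1->A1: 15 × €6 = €90
  S1->A2: 10 × €4 = €40
  S1->A3: 45 × €9 = €405
  S2->A3: 50 × €13 = €650
  S3->A1: 80 × €8 = €640
Total = 90 + 40 + 405 + 650 + 640 = €1825.
(Supply check: S1 ships 70; S2 ships 50; S3 ships 80.)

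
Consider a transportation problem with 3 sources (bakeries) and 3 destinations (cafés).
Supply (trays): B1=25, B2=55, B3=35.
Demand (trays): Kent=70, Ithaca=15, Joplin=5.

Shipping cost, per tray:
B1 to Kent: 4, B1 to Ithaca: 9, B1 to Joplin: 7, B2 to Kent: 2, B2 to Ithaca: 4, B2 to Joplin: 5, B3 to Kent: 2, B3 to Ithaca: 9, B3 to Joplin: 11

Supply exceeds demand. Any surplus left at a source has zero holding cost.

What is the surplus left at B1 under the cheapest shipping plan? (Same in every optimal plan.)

25

Minimum-cost shipments:
  B2→Kent: 35 trays
  B2→Ithaca: 15 trays
  B2→Joplin: 5 trays
  B3→Kent: 35 trays
Total cost = 225.
B1 ships 0 of its 25, leaving 25.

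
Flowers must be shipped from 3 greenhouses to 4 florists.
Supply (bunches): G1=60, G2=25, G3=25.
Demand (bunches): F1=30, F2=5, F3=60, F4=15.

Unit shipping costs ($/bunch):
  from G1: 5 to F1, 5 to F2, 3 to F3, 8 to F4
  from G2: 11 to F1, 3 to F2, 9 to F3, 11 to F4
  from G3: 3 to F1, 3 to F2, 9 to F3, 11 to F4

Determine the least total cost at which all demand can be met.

One minimum-cost allocation:
  G1 to F3: 60 bunches
  G2 to F1: 5 bunches
  G2 to F2: 5 bunches
  G2 to F4: 15 bunches
  G3 to F1: 25 bunches
Total cost = $490.

490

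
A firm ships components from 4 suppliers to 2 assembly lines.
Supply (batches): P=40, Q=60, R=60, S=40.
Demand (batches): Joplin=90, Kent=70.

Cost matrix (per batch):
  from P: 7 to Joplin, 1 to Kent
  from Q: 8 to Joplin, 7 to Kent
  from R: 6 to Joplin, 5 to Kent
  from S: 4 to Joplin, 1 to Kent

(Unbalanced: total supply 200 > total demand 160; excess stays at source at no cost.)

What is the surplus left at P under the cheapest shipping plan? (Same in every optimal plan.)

Minimum-cost shipments:
  P→Kent: 40 batches
  Q→Joplin: 20 batches
  R→Joplin: 60 batches
  S→Joplin: 10 batches
  S→Kent: 30 batches
Total cost = 630.
P ships 40 of its 40, leaving 0.

0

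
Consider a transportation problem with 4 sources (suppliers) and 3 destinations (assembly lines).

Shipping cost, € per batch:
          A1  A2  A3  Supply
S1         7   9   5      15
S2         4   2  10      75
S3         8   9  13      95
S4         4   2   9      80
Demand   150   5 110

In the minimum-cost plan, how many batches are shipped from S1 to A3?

15

The minimum-cost plan:
  S1–A3: 15 × €5 = €75
  S2–A1: 70 × €4 = €280
  S2–A2: 5 × €2 = €10
  S3–A1: 80 × €8 = €640
  S3–A3: 15 × €13 = €195
  S4–A3: 80 × €9 = €720
Total cost = €1920.
So S1→A3 carries 15 batches.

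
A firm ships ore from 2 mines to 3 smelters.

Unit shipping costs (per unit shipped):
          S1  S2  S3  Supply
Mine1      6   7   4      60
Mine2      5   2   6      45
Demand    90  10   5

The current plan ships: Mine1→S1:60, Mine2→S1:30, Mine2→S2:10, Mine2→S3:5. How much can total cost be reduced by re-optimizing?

Current plan cost = 60·6 + 30·5 + 10·2 + 5·6 = 560.
Optimal plan:
  Mine1->S1: 55 × 6 = 330
  Mine1->S3: 5 × 4 = 20
  Mine2->S1: 35 × 5 = 175
  Mine2->S2: 10 × 2 = 20
Optimal cost = 545.
Saving = 560 − 545 = 15.

15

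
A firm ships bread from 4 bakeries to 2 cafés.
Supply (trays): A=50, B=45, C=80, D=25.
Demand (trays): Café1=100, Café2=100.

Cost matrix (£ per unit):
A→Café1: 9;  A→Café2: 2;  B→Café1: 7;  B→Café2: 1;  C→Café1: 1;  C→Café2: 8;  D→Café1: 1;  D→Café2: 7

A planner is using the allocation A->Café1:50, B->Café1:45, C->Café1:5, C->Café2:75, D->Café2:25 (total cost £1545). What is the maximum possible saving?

1265

Current plan cost = 50·9 + 45·7 + 5·1 + 75·8 + 25·7 = £1545.
Optimal plan:
  A->Café2: 50 trays
  B->Café2: 45 trays
  C->Café1: 80 trays
  D->Café1: 20 trays
  D->Café2: 5 trays
Optimal cost = £280.
Saving = 1545 − 280 = £1265.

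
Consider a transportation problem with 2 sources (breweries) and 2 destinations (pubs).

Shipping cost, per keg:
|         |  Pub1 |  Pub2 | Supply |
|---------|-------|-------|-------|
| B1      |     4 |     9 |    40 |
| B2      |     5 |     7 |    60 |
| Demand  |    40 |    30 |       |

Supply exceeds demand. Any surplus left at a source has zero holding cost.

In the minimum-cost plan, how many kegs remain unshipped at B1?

0

Minimum-cost shipments:
  B1→Pub1: 40 × 4 = 160
  B2→Pub2: 30 × 7 = 210
Total cost = 370.
B1 ships 40 of its 40, leaving 0.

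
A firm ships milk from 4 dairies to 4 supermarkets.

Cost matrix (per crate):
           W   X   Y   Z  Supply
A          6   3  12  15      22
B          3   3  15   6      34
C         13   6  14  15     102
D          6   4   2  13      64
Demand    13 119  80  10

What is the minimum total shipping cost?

1066

An optimal shipping plan:
  A to X: 22 × 3 = 66
  B to W: 13 × 3 = 39
  B to X: 11 × 3 = 33
  B to Z: 10 × 6 = 60
  C to X: 86 × 6 = 516
  C to Y: 16 × 14 = 224
  D to Y: 64 × 2 = 128
Total = 66 + 39 + 33 + 60 + 516 + 224 + 128 = 1066.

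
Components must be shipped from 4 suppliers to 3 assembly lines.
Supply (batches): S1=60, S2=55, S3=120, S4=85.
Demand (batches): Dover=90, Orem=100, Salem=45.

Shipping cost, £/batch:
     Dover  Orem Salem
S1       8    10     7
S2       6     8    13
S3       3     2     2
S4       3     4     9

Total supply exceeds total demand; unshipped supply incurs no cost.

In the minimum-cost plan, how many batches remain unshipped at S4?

Minimum-cost shipments:
  S2→Dover: 30 × £6 = £180
  S3→Orem: 75 × £2 = £150
  S3→Salem: 45 × £2 = £90
  S4→Dover: 60 × £3 = £180
  S4→Orem: 25 × £4 = £100
Total cost = £700.
S4 ships 85 of its 85, leaving 0.

0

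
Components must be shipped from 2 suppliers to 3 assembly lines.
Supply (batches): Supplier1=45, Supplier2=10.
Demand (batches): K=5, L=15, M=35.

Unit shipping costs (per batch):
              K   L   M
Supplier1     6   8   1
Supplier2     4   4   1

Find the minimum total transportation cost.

145

Optimal allocation:
  Supplier1–K: 5 batches
  Supplier1–L: 5 batches
  Supplier1–M: 35 batches
  Supplier2–L: 10 batches
Total cost = 145.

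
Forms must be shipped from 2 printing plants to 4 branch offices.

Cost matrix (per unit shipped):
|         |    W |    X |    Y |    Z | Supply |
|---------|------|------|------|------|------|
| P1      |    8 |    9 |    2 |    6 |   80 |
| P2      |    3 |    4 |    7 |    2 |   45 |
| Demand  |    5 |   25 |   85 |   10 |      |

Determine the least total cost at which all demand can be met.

330

A cheapest plan:
  P1–Y: 80 × 2 = 160
  P2–W: 5 × 3 = 15
  P2–X: 25 × 4 = 100
  P2–Y: 5 × 7 = 35
  P2–Z: 10 × 2 = 20
Total = 160 + 15 + 100 + 35 + 20 = 330.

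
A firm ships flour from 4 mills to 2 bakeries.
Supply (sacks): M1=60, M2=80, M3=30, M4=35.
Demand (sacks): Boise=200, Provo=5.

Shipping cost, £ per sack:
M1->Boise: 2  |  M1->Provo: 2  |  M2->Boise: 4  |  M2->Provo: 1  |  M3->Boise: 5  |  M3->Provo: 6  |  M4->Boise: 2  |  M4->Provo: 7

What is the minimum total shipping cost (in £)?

Optimal allocation:
  M1–Boise: 60 × £2 = £120
  M2–Boise: 75 × £4 = £300
  M2–Provo: 5 × £1 = £5
  M3–Boise: 30 × £5 = £150
  M4–Boise: 35 × £2 = £70
Total = 120 + 300 + 5 + 150 + 70 = £645.

645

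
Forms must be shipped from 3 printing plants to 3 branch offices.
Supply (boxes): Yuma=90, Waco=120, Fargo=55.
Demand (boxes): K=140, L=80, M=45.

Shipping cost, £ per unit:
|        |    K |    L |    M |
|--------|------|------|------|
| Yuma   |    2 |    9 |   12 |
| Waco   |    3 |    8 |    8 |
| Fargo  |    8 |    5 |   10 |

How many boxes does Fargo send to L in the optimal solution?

55

Optimal shipments:
  Yuma to K: 90 × £2 = £180
  Waco to K: 50 × £3 = £150
  Waco to L: 25 × £8 = £200
  Waco to M: 45 × £8 = £360
  Fargo to L: 55 × £5 = £275
Total cost = £1165.
So Fargo→L carries 55 boxes.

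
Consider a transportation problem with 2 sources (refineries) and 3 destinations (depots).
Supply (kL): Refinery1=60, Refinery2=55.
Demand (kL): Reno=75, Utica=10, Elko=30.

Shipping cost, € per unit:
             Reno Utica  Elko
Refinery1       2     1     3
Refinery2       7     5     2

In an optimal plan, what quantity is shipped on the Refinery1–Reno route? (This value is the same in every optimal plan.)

Optimal shipments:
  Refinery1→Reno: 60 × €2 = €120
  Refinery2→Reno: 15 × €7 = €105
  Refinery2→Utica: 10 × €5 = €50
  Refinery2→Elko: 30 × €2 = €60
Total cost = €335.
So Refinery1→Reno carries 60 kL.

60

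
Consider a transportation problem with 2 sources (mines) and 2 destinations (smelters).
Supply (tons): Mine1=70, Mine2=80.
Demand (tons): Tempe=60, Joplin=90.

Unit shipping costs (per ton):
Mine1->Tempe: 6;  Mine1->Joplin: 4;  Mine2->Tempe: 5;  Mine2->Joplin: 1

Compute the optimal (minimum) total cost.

A cheapest plan:
  Mine1->Tempe: 60 tons
  Mine1->Joplin: 10 tons
  Mine2->Joplin: 80 tons
Total cost = 480.
(Supply check: Mine1 ships 70; Mine2 ships 80.)

480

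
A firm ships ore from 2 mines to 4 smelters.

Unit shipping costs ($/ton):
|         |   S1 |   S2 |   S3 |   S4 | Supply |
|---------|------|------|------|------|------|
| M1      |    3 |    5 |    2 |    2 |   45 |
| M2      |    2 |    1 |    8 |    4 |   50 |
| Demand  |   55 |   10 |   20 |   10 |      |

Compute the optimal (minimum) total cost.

195

An optimal shipping plan:
  M1 to S1: 15 × $3 = $45
  M1 to S3: 20 × $2 = $40
  M1 to S4: 10 × $2 = $20
  M2 to S1: 40 × $2 = $80
  M2 to S2: 10 × $1 = $10
Total = 45 + 40 + 20 + 80 + 10 = $195.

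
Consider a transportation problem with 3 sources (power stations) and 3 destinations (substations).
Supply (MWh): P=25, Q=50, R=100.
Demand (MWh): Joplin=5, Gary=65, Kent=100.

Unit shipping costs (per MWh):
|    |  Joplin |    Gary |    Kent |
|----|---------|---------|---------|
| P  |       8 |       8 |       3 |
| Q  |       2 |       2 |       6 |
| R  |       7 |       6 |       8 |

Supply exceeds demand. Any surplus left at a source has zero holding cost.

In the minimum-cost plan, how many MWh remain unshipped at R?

5

An optimal plan:
  P->Kent: 25 × 3 = 75
  Q->Joplin: 5 × 2 = 10
  Q->Gary: 45 × 2 = 90
  R->Gary: 20 × 6 = 120
  R->Kent: 75 × 8 = 600
Total cost = 895.
R ships 95 of its 100, leaving 5.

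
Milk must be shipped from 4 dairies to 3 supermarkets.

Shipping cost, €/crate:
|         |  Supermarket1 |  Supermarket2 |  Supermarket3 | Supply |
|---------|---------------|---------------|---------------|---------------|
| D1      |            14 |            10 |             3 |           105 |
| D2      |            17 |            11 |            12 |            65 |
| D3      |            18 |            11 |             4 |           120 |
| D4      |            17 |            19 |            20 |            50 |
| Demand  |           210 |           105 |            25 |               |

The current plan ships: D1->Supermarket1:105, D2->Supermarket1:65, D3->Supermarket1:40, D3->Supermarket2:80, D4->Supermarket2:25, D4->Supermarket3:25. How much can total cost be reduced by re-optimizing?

Current plan cost = 105·14 + 65·17 + 40·18 + 80·11 + 25·19 + 25·20 = €5150.
Optimal plan:
  D1 to Supermarket1: 105 × €14 = €1470
  D2 to Supermarket1: 55 × €17 = €935
  D2 to Supermarket2: 10 × €11 = €110
  D3 to Supermarket2: 95 × €11 = €1045
  D3 to Supermarket3: 25 × €4 = €100
  D4 to Supermarket1: 50 × €17 = €850
Optimal cost = €4510.
Saving = 5150 − 4510 = €640.

640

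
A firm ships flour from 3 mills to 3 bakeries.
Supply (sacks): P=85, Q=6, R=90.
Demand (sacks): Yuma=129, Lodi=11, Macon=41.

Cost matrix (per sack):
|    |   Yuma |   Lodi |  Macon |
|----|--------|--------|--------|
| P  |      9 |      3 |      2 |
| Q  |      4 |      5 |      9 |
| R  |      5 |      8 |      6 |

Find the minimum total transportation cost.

886

A cheapest plan:
  P to Yuma: 33 sacks
  P to Lodi: 11 sacks
  P to Macon: 41 sacks
  Q to Yuma: 6 sacks
  R to Yuma: 90 sacks
Total cost = 886.
(Supply check: P ships 85; Q ships 6; R ships 90.)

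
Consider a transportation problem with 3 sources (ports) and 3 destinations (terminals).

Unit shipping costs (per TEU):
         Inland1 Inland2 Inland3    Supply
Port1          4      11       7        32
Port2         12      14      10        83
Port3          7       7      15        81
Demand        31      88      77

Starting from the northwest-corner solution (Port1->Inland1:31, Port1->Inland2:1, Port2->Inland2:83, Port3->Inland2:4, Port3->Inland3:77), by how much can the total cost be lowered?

924

Current plan cost = 31·4 + 1·11 + 83·14 + 4·7 + 77·15 = 2480.
Optimal plan:
  Port1 to Inland1: 31 × 4 = 124
  Port1 to Inland2: 1 × 11 = 11
  Port2 to Inland2: 6 × 14 = 84
  Port2 to Inland3: 77 × 10 = 770
  Port3 to Inland2: 81 × 7 = 567
Optimal cost = 1556.
Saving = 2480 − 1556 = 924.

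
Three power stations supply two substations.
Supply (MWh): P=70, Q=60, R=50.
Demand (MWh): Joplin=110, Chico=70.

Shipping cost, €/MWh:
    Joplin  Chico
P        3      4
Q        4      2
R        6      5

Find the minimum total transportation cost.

A cheapest plan:
  P→Joplin: 70 MWh
  Q→Chico: 60 MWh
  R→Joplin: 40 MWh
  R→Chico: 10 MWh
Total cost = €620.

620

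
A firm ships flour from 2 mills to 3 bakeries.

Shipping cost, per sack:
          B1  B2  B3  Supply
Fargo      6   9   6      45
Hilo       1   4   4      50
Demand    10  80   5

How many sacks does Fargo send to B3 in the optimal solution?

5

The minimum-cost plan:
  Fargo->B1: 10 × 6 = 60
  Fargo->B2: 30 × 9 = 270
  Fargo->B3: 5 × 6 = 30
  Hilo->B2: 50 × 4 = 200
Total cost = 560.
So Fargo→B3 carries 5 sacks.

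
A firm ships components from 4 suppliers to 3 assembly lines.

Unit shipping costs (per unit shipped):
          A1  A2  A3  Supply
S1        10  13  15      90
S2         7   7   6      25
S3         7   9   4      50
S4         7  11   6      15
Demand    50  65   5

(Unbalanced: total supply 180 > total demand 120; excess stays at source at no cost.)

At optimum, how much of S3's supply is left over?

0

Minimum-cost shipments:
  S1→A1: 30 batches
  S2→A2: 25 batches
  S3→A1: 5 batches
  S3→A2: 40 batches
  S3→A3: 5 batches
  S4→A1: 15 batches
Total cost = 995.
S3 ships 50 of its 50, leaving 0.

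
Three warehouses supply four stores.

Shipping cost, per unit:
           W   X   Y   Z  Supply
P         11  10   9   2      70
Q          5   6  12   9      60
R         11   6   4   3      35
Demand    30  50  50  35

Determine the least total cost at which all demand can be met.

875

Optimal allocation:
  P to X: 20 × 10 = 200
  P to Y: 15 × 9 = 135
  P to Z: 35 × 2 = 70
  Q to W: 30 × 5 = 150
  Q to X: 30 × 6 = 180
  R to Y: 35 × 4 = 140
Total = 200 + 135 + 70 + 150 + 180 + 140 = 875.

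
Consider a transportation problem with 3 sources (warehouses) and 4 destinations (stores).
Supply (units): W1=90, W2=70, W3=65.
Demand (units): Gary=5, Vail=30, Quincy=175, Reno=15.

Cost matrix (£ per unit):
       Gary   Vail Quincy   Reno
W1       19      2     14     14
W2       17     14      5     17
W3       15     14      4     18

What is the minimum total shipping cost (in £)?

A cheapest plan:
  W1 to Gary: 5 × £19 = £95
  W1 to Vail: 30 × £2 = £60
  W1 to Quincy: 40 × £14 = £560
  W1 to Reno: 15 × £14 = £210
  W2 to Quincy: 70 × £5 = £350
  W3 to Quincy: 65 × £4 = £260
Total = 95 + 60 + 560 + 210 + 350 + 260 = £1535.

1535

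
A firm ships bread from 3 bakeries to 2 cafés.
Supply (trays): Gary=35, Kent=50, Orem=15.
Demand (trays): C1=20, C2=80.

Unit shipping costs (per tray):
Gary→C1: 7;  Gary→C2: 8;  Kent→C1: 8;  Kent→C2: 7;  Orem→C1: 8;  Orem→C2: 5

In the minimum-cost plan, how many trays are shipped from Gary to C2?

Optimal shipments:
  Gary to C1: 20 × 7 = 140
  Gary to C2: 15 × 8 = 120
  Kent to C2: 50 × 7 = 350
  Orem to C2: 15 × 5 = 75
Total cost = 685.
So Gary→C2 carries 15 trays.

15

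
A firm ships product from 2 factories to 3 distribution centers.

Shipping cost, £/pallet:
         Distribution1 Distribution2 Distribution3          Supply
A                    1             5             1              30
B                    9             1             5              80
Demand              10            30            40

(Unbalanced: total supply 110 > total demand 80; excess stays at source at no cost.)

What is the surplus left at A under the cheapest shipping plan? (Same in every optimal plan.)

0

Minimum-cost shipments:
  A->Distribution1: 10 × £1 = £10
  A->Distribution3: 20 × £1 = £20
  B->Distribution2: 30 × £1 = £30
  B->Distribution3: 20 × £5 = £100
Total cost = £160.
A ships 30 of its 30, leaving 0.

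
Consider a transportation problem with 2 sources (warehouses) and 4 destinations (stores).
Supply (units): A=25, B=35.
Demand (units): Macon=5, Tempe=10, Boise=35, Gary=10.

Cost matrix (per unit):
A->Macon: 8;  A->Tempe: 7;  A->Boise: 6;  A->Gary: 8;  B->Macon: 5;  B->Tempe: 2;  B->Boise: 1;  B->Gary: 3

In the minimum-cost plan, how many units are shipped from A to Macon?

The minimum-cost plan:
  A to Macon: 5 units
  A to Tempe: 10 units
  A to Gary: 10 units
  B to Boise: 35 units
Total cost = 225.
So A→Macon carries 5 units.

5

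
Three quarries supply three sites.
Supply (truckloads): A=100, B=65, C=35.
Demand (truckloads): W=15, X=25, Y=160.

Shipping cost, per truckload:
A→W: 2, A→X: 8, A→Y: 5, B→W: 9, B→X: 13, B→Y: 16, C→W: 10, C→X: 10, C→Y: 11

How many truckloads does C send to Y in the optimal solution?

Solving gives:
  A to Y: 100 × 5 = 500
  B to W: 15 × 9 = 135
  B to X: 25 × 13 = 325
  B to Y: 25 × 16 = 400
  C to Y: 35 × 11 = 385
Total cost = 1745.
So C→Y carries 35 truckloads.

35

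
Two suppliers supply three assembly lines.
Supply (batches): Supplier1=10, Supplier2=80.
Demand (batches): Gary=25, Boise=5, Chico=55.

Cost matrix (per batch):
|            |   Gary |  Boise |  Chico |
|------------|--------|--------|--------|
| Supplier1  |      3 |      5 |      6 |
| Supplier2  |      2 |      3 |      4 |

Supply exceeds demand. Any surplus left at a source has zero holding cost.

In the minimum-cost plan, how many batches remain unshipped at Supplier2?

0

Minimum-cost shipments:
  Supplier1 to Gary: 5 × 3 = 15
  Supplier2 to Gary: 20 × 2 = 40
  Supplier2 to Boise: 5 × 3 = 15
  Supplier2 to Chico: 55 × 4 = 220
Total cost = 290.
Supplier2 ships 80 of its 80, leaving 0.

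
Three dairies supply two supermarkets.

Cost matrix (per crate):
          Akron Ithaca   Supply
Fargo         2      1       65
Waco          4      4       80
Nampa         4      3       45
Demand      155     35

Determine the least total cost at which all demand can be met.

595

Optimal allocation:
  Fargo–Akron: 30 crates
  Fargo–Ithaca: 35 crates
  Waco–Akron: 80 crates
  Nampa–Akron: 45 crates
Total cost = 595.
(Supply check: Fargo ships 65; Waco ships 80; Nampa ships 45.)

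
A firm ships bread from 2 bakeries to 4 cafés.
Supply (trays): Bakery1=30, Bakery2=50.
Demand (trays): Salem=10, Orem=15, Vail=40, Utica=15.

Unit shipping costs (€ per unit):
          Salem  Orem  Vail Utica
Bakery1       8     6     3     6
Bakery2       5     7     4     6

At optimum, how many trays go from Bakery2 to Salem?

Optimal shipments:
  Bakery1->Orem: 15 × €6 = €90
  Bakery1->Vail: 15 × €3 = €45
  Bakery2->Salem: 10 × €5 = €50
  Bakery2->Vail: 25 × €4 = €100
  Bakery2->Utica: 15 × €6 = €90
Total cost = €375.
So Bakery2→Salem carries 10 trays.

10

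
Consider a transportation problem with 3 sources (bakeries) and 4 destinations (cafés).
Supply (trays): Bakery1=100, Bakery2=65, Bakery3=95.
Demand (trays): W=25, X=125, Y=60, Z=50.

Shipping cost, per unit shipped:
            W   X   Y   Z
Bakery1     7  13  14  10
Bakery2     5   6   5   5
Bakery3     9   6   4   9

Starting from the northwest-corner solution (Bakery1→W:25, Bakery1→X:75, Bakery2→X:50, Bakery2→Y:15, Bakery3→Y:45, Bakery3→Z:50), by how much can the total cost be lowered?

Current plan cost = 25·7 + 75·13 + 50·6 + 15·5 + 45·4 + 50·9 = 2155.
Optimal plan:
  Bakery1 to W: 25 × 7 = 175
  Bakery1 to X: 25 × 13 = 325
  Bakery1 to Z: 50 × 10 = 500
  Bakery2 to X: 65 × 6 = 390
  Bakery3 to X: 35 × 6 = 210
  Bakery3 to Y: 60 × 4 = 240
Optimal cost = 1840.
Saving = 2155 − 1840 = 315.

315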